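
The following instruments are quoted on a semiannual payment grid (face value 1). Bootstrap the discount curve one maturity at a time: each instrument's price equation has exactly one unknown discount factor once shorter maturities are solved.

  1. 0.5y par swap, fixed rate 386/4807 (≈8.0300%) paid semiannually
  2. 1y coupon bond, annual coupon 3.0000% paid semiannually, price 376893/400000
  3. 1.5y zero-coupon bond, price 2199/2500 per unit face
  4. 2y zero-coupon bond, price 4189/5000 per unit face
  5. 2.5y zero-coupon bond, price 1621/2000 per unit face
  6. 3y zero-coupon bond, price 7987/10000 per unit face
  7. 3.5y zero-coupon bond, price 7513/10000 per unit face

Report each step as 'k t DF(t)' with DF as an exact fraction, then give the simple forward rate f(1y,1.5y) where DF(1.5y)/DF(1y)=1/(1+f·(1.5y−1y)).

1 1/2 4807/5000
2 1 9141/10000
3 3/2 2199/2500
4 2 4189/5000
5 5/2 1621/2000
6 3 7987/10000
7 7/2 7513/10000
f(1y,1.5y) = ((9141/10000)/(2199/2500) − 1)/(1/2) = 115/1466 ≈ 7.8445%

step 1 [0.5y] swap r/2=193/4807: DF=(1 − 193/4807·(0))/(1+193/4807) = 4807/5000 ≈ 0.961400
step 2 [1y] bond c/2=3/200: DF=(376893/400000 − 3/200·(0.961400))/(1+3/200) = 9141/10000 ≈ 0.914100
step 3 [1.5y] zero: DF = P = 2199/2500 ≈ 0.879600
step 4 [2y] zero: DF = P = 4189/5000 ≈ 0.837800
step 5 [2.5y] zero: DF = P = 1621/2000 ≈ 0.810500
step 6 [3y] zero: DF = P = 7987/10000 ≈ 0.798700
step 7 [3.5y] zero: DF = P = 7513/10000 ≈ 0.751300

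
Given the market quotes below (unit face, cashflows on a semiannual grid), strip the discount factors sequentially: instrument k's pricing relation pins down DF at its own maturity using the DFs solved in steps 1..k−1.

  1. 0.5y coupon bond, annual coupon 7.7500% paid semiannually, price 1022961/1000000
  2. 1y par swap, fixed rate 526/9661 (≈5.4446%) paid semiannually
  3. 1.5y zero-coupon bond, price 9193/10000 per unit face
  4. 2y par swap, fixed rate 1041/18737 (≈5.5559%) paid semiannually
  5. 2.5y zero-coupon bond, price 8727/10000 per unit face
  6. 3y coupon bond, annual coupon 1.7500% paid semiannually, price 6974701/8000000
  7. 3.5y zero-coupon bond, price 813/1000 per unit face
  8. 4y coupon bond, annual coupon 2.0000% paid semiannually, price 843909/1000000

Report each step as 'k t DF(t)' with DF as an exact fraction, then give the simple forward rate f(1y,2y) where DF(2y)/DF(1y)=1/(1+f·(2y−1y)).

1 1/2 1231/1250
2 1 4737/5000
3 3/2 9193/10000
4 2 8959/10000
5 5/2 8727/10000
6 3 4121/5000
7 7/2 813/1000
8 4 967/1250
f(1y,2y) = ((4737/5000)/(8959/10000) − 1)/(1) = 515/8959 ≈ 5.7484%

step 1 [0.5y] bond c/2=31/800: DF=(1022961/1000000 − 31/800·(0))/(1+31/800) = 1231/1250 ≈ 0.984800
step 2 [1y] swap r/2=263/9661: DF=(1 − 263/9661·(0.984800))/(1+263/9661) = 4737/5000 ≈ 0.947400
step 3 [1.5y] zero: DF = P = 9193/10000 ≈ 0.919300
step 4 [2y] swap r/2=1041/37474: DF=(1 − 1041/37474·(0.984800+0.947400+0.919300))/(1+1041/37474) = 8959/10000 ≈ 0.895900
step 5 [2.5y] zero: DF = P = 8727/10000 ≈ 0.872700
step 6 [3y] bond c/2=7/800: DF=(6974701/8000000 − 7/800·(0.984800+0.947400+0.919300+0.895900+0.872700))/(1+7/800) = 4121/5000 ≈ 0.824200
step 7 [3.5y] zero: DF = P = 813/1000 ≈ 0.813000
step 8 [4y] bond c/2=1/100: DF=(843909/1000000 − 1/100·(0.984800+0.947400+0.919300+0.895900+0.872700+0.824200+0.813000))/(1+1/100) = 967/1250 ≈ 0.773600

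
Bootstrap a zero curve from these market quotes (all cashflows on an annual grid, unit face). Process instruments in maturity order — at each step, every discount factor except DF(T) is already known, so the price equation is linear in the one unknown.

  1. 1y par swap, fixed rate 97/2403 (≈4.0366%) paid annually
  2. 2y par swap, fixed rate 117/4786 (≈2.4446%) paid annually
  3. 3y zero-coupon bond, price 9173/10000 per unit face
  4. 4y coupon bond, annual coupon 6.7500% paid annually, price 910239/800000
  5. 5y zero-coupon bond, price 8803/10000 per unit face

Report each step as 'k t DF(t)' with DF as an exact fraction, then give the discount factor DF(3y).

1 1 2403/2500
2 2 2383/2500
3 3 9173/10000
4 4 2217/2500
5 5 8803/10000
DF(3y) = 9173/10000 ≈ 0.917300

step 1 [1y] swap r/1=97/2403: DF=(1 − 97/2403·(0))/(1+97/2403) = 2403/2500 ≈ 0.961200
step 2 [2y] swap r/1=117/4786: DF=(1 − 117/4786·(0.961200))/(1+117/4786) = 2383/2500 ≈ 0.953200
step 3 [3y] zero: DF = P = 9173/10000 ≈ 0.917300
step 4 [4y] bond c/1=27/400: DF=(910239/800000 − 27/400·(0.961200+0.953200+0.917300))/(1+27/400) = 2217/2500 ≈ 0.886800
step 5 [5y] zero: DF = P = 8803/10000 ≈ 0.880300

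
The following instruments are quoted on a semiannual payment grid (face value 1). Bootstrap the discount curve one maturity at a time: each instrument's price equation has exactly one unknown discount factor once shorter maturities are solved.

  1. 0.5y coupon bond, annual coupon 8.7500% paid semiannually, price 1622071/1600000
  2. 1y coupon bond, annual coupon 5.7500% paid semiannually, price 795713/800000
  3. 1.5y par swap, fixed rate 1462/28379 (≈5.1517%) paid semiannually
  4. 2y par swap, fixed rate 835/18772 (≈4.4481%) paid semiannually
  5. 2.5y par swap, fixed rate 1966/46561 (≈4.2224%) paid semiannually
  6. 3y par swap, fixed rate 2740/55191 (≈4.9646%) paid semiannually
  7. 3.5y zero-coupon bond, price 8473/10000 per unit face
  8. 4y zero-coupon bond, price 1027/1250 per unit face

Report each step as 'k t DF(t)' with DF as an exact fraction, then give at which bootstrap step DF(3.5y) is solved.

1 1/2 9713/10000
2 1 9397/10000
3 3/2 9269/10000
4 2 1833/2000
5 5/2 9017/10000
6 3 863/1000
7 7/2 8473/10000
8 4 1027/1250
DF(3.5y) is solved at step 7

step 1 [0.5y] bond c/2=7/160: DF=(1622071/1600000 − 7/160·(0))/(1+7/160) = 9713/10000 ≈ 0.971300
step 2 [1y] bond c/2=23/800: DF=(795713/800000 − 23/800·(0.971300))/(1+23/800) = 9397/10000 ≈ 0.939700
step 3 [1.5y] swap r/2=731/28379: DF=(1 − 731/28379·(0.971300+0.939700))/(1+731/28379) = 9269/10000 ≈ 0.926900
step 4 [2y] swap r/2=835/37544: DF=(1 − 835/37544·(0.971300+0.939700+0.926900))/(1+835/37544) = 1833/2000 ≈ 0.916500
step 5 [2.5y] swap r/2=983/46561: DF=(1 − 983/46561·(0.971300+0.939700+0.926900+0.916500))/(1+983/46561) = 9017/10000 ≈ 0.901700
step 6 [3y] swap r/2=1370/55191: DF=(1 − 1370/55191·(0.971300+0.939700+0.926900+0.916500+0.901700))/(1+1370/55191) = 863/1000 ≈ 0.863000
step 7 [3.5y] zero: DF = P = 8473/10000 ≈ 0.847300
step 8 [4y] zero: DF = P = 1027/1250 ≈ 0.821600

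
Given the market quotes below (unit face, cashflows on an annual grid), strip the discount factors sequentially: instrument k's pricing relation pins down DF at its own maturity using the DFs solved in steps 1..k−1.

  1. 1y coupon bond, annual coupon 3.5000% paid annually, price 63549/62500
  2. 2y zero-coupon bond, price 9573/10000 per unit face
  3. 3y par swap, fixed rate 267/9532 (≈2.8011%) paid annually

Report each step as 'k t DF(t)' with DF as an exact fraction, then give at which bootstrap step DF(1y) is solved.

1 1 614/625
2 2 9573/10000
3 3 9199/10000
DF(1y) is solved at step 1

step 1 [1y] bond c/1=7/200: DF=(63549/62500 − 7/200·(0))/(1+7/200) = 614/625 ≈ 0.982400
step 2 [2y] zero: DF = P = 9573/10000 ≈ 0.957300
step 3 [3y] swap r/1=267/9532: DF=(1 − 267/9532·(0.982400+0.957300))/(1+267/9532) = 9199/10000 ≈ 0.919900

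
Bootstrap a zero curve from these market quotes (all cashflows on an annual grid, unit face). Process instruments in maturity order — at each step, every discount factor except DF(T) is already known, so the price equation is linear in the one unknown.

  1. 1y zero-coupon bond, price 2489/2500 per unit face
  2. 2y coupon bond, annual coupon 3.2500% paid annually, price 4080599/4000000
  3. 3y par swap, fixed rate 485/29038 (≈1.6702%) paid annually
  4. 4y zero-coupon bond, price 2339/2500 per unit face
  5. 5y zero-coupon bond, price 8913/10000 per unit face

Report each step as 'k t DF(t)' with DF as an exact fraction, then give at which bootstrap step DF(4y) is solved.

step 1 [1y] zero: DF = P = 2489/2500 ≈ 0.995600
step 2 [2y] bond c/1=13/400: DF=(4080599/4000000 − 13/400·(0.995600))/(1+13/400) = 9567/10000 ≈ 0.956700
step 3 [3y] swap r/1=485/29038: DF=(1 − 485/29038·(0.995600+0.956700))/(1+485/29038) = 1903/2000 ≈ 0.951500
step 4 [4y] zero: DF = P = 2339/2500 ≈ 0.935600
step 5 [5y] zero: DF = P = 8913/10000 ≈ 0.891300

1 1 2489/2500
2 2 9567/10000
3 3 1903/2000
4 4 2339/2500
5 5 8913/10000
DF(4y) is solved at step 4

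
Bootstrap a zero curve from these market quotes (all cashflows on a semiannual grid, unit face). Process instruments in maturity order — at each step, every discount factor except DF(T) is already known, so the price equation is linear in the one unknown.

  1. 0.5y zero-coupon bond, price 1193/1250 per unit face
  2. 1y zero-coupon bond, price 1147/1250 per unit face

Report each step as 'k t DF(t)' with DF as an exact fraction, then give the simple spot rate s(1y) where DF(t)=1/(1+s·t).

step 1 [0.5y] zero: DF = P = 1193/1250 ≈ 0.954400
step 2 [1y] zero: DF = P = 1147/1250 ≈ 0.917600

1 1/2 1193/1250
2 1 1147/1250
s(1y) = (1/(1147/1250) − 1)/(1) = 103/1147 ≈ 8.9799%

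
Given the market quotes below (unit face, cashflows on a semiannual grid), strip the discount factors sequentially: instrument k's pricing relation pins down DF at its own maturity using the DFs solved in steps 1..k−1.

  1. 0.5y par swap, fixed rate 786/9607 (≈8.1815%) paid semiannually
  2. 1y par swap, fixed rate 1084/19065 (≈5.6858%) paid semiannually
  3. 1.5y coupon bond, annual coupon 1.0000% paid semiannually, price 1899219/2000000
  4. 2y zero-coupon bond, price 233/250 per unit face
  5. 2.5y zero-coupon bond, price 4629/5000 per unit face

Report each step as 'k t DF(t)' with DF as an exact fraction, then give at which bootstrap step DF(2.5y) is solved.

step 1 [0.5y] swap r/2=393/9607: DF=(1 − 393/9607·(0))/(1+393/9607) = 9607/10000 ≈ 0.960700
step 2 [1y] swap r/2=542/19065: DF=(1 − 542/19065·(0.960700))/(1+542/19065) = 4729/5000 ≈ 0.945800
step 3 [1.5y] bond c/2=1/200: DF=(1899219/2000000 − 1/200·(0.960700+0.945800))/(1+1/200) = 4677/5000 ≈ 0.935400
step 4 [2y] zero: DF = P = 233/250 ≈ 0.932000
step 5 [2.5y] zero: DF = P = 4629/5000 ≈ 0.925800

1 1/2 9607/10000
2 1 4729/5000
3 3/2 4677/5000
4 2 233/250
5 5/2 4629/5000
DF(2.5y) is solved at step 5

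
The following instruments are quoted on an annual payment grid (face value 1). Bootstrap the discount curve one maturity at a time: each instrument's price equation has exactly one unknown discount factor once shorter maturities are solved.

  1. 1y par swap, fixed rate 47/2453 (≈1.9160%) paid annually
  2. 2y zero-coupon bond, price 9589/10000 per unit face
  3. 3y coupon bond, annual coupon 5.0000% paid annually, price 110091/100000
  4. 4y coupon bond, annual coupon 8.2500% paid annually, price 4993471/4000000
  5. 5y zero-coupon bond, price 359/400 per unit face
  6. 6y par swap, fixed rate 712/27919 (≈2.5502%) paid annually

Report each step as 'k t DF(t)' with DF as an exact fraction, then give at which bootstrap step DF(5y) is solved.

1 1 2453/2500
2 2 9589/10000
3 3 9561/10000
4 4 373/400
5 5 359/400
6 6 536/625
DF(5y) is solved at step 5

step 1 [1y] swap r/1=47/2453: DF=(1 − 47/2453·(0))/(1+47/2453) = 2453/2500 ≈ 0.981200
step 2 [2y] zero: DF = P = 9589/10000 ≈ 0.958900
step 3 [3y] bond c/1=1/20: DF=(110091/100000 − 1/20·(0.981200+0.958900))/(1+1/20) = 9561/10000 ≈ 0.956100
step 4 [4y] bond c/1=33/400: DF=(4993471/4000000 − 33/400·(0.981200+0.958900+0.956100))/(1+33/400) = 373/400 ≈ 0.932500
step 5 [5y] zero: DF = P = 359/400 ≈ 0.897500
step 6 [6y] swap r/1=712/27919: DF=(1 − 712/27919·(0.981200+0.958900+0.956100+0.932500+0.897500))/(1+712/27919) = 536/625 ≈ 0.857600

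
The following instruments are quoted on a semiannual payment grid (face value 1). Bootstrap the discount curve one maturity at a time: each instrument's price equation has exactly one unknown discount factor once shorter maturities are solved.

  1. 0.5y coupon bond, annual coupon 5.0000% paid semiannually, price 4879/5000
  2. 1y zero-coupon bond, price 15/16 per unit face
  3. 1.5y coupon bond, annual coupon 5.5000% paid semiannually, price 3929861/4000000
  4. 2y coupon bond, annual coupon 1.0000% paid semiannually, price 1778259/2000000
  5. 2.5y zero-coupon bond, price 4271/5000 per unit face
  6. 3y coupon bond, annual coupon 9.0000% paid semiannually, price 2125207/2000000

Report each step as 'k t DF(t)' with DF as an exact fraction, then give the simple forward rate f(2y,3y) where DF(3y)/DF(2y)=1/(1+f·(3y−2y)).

1 1/2 119/125
2 1 15/16
3 3/2 566/625
4 2 2177/2500
5 5/2 4271/5000
6 3 4111/5000
f(2y,3y) = ((2177/2500)/(4111/5000) − 1)/(1) = 243/4111 ≈ 5.9110%

step 1 [0.5y] bond c/2=1/40: DF=(4879/5000 − 1/40·(0))/(1+1/40) = 119/125 ≈ 0.952000
step 2 [1y] zero: DF = P = 15/16 ≈ 0.937500
step 3 [1.5y] bond c/2=11/400: DF=(3929861/4000000 − 11/400·(0.952000+0.937500))/(1+11/400) = 566/625 ≈ 0.905600
step 4 [2y] bond c/2=1/200: DF=(1778259/2000000 − 1/200·(0.952000+0.937500+0.905600))/(1+1/200) = 2177/2500 ≈ 0.870800
step 5 [2.5y] zero: DF = P = 4271/5000 ≈ 0.854200
step 6 [3y] bond c/2=9/200: DF=(2125207/2000000 − 9/200·(0.952000+0.937500+0.905600+0.870800+0.854200))/(1+9/200) = 4111/5000 ≈ 0.822200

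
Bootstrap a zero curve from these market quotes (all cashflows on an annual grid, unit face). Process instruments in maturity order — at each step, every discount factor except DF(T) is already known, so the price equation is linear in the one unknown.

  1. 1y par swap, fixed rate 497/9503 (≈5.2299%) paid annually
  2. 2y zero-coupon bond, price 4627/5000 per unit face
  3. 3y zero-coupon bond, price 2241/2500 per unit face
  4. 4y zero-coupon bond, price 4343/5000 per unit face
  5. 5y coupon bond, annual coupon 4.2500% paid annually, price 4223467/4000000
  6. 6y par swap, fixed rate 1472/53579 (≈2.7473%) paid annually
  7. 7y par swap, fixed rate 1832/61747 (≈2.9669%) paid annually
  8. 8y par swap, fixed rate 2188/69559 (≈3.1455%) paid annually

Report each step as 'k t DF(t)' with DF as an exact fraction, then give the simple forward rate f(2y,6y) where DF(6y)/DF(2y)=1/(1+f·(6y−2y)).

step 1 [1y] swap r/1=497/9503: DF=(1 − 497/9503·(0))/(1+497/9503) = 9503/10000 ≈ 0.950300
step 2 [2y] zero: DF = P = 4627/5000 ≈ 0.925400
step 3 [3y] zero: DF = P = 2241/2500 ≈ 0.896400
step 4 [4y] zero: DF = P = 4343/5000 ≈ 0.868600
step 5 [5y] bond c/1=17/400: DF=(4223467/4000000 − 17/400·(0.950300+0.925400+0.896400+0.868600))/(1+17/400) = 2161/2500 ≈ 0.864400
step 6 [6y] swap r/1=1472/53579: DF=(1 − 1472/53579·(0.950300+0.925400+0.896400+0.868600+0.864400))/(1+1472/53579) = 533/625 ≈ 0.852800
step 7 [7y] swap r/1=1832/61747: DF=(1 − 1832/61747·(0.950300+0.925400+0.896400+0.868600+0.864400+0.852800))/(1+1832/61747) = 1021/1250 ≈ 0.816800
step 8 [8y] swap r/1=2188/69559: DF=(1 − 2188/69559·(0.950300+0.925400+0.896400+0.868600+0.864400+0.852800+0.816800))/(1+2188/69559) = 1953/2500 ≈ 0.781200

1 1 9503/10000
2 2 4627/5000
3 3 2241/2500
4 4 4343/5000
5 5 2161/2500
6 6 533/625
7 7 1021/1250
8 8 1953/2500
f(2y,6y) = ((4627/5000)/(533/625) − 1)/(4) = 363/17056 ≈ 2.1283%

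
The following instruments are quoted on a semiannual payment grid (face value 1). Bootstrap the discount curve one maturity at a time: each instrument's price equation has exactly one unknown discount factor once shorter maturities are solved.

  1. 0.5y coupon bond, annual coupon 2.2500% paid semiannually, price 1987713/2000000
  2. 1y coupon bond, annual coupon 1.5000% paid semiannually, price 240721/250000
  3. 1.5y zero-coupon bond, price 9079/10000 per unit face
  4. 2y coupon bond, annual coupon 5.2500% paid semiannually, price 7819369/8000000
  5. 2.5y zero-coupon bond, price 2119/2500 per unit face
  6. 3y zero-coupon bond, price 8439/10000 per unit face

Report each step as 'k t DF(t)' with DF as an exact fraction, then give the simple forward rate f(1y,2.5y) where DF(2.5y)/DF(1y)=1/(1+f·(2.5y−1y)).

1 1/2 2457/2500
2 1 2371/2500
3 3/2 9079/10000
4 2 4399/5000
5 5/2 2119/2500
6 3 8439/10000
f(1y,2.5y) = ((2371/2500)/(2119/2500) − 1)/(3/2) = 168/2119 ≈ 7.9283%

step 1 [0.5y] bond c/2=9/800: DF=(1987713/2000000 − 9/800·(0))/(1+9/800) = 2457/2500 ≈ 0.982800
step 2 [1y] bond c/2=3/400: DF=(240721/250000 − 3/400·(0.982800))/(1+3/400) = 2371/2500 ≈ 0.948400
step 3 [1.5y] zero: DF = P = 9079/10000 ≈ 0.907900
step 4 [2y] bond c/2=21/800: DF=(7819369/8000000 − 21/800·(0.982800+0.948400+0.907900))/(1+21/800) = 4399/5000 ≈ 0.879800
step 5 [2.5y] zero: DF = P = 2119/2500 ≈ 0.847600
step 6 [3y] zero: DF = P = 8439/10000 ≈ 0.843900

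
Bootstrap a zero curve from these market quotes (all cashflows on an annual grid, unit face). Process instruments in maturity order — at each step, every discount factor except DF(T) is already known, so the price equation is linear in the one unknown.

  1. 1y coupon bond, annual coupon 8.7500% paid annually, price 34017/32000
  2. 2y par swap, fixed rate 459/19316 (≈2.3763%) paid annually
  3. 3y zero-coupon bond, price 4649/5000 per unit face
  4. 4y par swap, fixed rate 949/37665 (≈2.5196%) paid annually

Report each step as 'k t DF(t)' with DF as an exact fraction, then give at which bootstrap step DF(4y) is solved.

step 1 [1y] bond c/1=7/80: DF=(34017/32000 − 7/80·(0))/(1+7/80) = 391/400 ≈ 0.977500
step 2 [2y] swap r/1=459/19316: DF=(1 − 459/19316·(0.977500))/(1+459/19316) = 9541/10000 ≈ 0.954100
step 3 [3y] zero: DF = P = 4649/5000 ≈ 0.929800
step 4 [4y] swap r/1=949/37665: DF=(1 − 949/37665·(0.977500+0.954100+0.929800))/(1+949/37665) = 9051/10000 ≈ 0.905100

1 1 391/400
2 2 9541/10000
3 3 4649/5000
4 4 9051/10000
DF(4y) is solved at step 4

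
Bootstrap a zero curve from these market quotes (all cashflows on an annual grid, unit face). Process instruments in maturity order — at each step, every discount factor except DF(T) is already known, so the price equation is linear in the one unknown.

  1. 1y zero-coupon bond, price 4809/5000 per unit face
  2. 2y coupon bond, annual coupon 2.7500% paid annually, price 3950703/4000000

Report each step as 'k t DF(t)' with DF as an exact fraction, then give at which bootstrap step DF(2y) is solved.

1 1 4809/5000
2 2 1871/2000
DF(2y) is solved at step 2

step 1 [1y] zero: DF = P = 4809/5000 ≈ 0.961800
step 2 [2y] bond c/1=11/400: DF=(3950703/4000000 − 11/400·(0.961800))/(1+11/400) = 1871/2000 ≈ 0.935500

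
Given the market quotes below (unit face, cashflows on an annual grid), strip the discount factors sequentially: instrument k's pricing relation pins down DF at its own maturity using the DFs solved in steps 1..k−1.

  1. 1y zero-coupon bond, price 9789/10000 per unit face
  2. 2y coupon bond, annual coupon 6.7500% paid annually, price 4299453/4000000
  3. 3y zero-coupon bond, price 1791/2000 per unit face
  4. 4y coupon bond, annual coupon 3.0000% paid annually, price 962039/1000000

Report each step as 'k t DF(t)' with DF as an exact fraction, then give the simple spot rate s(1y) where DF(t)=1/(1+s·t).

1 1 9789/10000
2 2 189/200
3 3 1791/2000
4 4 8519/10000
s(1y) = (1/(9789/10000) − 1)/(1) = 211/9789 ≈ 2.1555%

step 1 [1y] zero: DF = P = 9789/10000 ≈ 0.978900
step 2 [2y] bond c/1=27/400: DF=(4299453/4000000 − 27/400·(0.978900))/(1+27/400) = 189/200 ≈ 0.945000
step 3 [3y] zero: DF = P = 1791/2000 ≈ 0.895500
step 4 [4y] bond c/1=3/100: DF=(962039/1000000 − 3/100·(0.978900+0.945000+0.895500))/(1+3/100) = 8519/10000 ≈ 0.851900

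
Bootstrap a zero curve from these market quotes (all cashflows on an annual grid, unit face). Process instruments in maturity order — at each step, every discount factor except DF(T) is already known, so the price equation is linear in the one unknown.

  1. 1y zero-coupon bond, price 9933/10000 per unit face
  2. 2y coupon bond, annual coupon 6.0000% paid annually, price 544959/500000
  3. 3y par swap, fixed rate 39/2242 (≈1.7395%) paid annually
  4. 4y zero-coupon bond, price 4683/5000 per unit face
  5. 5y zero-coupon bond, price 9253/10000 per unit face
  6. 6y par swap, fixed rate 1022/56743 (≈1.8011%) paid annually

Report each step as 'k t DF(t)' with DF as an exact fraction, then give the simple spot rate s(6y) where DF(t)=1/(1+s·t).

step 1 [1y] zero: DF = P = 9933/10000 ≈ 0.993300
step 2 [2y] bond c/1=3/50: DF=(544959/500000 − 3/50·(0.993300))/(1+3/50) = 243/250 ≈ 0.972000
step 3 [3y] swap r/1=39/2242: DF=(1 − 39/2242·(0.993300+0.972000))/(1+39/2242) = 9493/10000 ≈ 0.949300
step 4 [4y] zero: DF = P = 4683/5000 ≈ 0.936600
step 5 [5y] zero: DF = P = 9253/10000 ≈ 0.925300
step 6 [6y] swap r/1=1022/56743: DF=(1 − 1022/56743·(0.993300+0.972000+0.949300+0.936600+0.925300))/(1+1022/56743) = 4489/5000 ≈ 0.897800

1 1 9933/10000
2 2 243/250
3 3 9493/10000
4 4 4683/5000
5 5 9253/10000
6 6 4489/5000
s(6y) = (1/(4489/5000) − 1)/(6) = 511/26934 ≈ 1.8972%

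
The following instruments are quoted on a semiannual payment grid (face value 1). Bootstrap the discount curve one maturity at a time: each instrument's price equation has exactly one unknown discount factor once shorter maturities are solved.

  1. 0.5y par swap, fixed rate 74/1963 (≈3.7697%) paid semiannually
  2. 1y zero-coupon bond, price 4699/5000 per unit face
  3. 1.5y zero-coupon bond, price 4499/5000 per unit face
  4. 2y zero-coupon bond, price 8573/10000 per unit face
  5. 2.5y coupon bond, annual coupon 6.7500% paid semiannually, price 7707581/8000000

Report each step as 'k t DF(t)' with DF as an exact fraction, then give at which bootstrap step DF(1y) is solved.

step 1 [0.5y] swap r/2=37/1963: DF=(1 − 37/1963·(0))/(1+37/1963) = 1963/2000 ≈ 0.981500
step 2 [1y] zero: DF = P = 4699/5000 ≈ 0.939800
step 3 [1.5y] zero: DF = P = 4499/5000 ≈ 0.899800
step 4 [2y] zero: DF = P = 8573/10000 ≈ 0.857300
step 5 [2.5y] bond c/2=27/800: DF=(7707581/8000000 − 27/800·(0.981500+0.939800+0.899800+0.857300))/(1+27/800) = 8119/10000 ≈ 0.811900

1 1/2 1963/2000
2 1 4699/5000
3 3/2 4499/5000
4 2 8573/10000
5 5/2 8119/10000
DF(1y) is solved at step 2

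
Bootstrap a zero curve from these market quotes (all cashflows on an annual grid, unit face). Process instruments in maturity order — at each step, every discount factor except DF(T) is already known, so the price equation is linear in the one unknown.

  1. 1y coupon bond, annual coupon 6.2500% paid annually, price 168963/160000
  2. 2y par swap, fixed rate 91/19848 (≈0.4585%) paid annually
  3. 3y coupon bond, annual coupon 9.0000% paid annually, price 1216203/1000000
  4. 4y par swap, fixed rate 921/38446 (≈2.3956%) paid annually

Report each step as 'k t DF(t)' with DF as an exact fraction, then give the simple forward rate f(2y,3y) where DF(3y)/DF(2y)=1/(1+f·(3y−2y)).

1 1 9939/10000
2 2 9909/10000
3 3 9519/10000
4 4 9079/10000
f(2y,3y) = ((9909/10000)/(9519/10000) − 1)/(1) = 130/3173 ≈ 4.0971%

step 1 [1y] bond c/1=1/16: DF=(168963/160000 − 1/16·(0))/(1+1/16) = 9939/10000 ≈ 0.993900
step 2 [2y] swap r/1=91/19848: DF=(1 − 91/19848·(0.993900))/(1+91/19848) = 9909/10000 ≈ 0.990900
step 3 [3y] bond c/1=9/100: DF=(1216203/1000000 − 9/100·(0.993900+0.990900))/(1+9/100) = 9519/10000 ≈ 0.951900
step 4 [4y] swap r/1=921/38446: DF=(1 − 921/38446·(0.993900+0.990900+0.951900))/(1+921/38446) = 9079/10000 ≈ 0.907900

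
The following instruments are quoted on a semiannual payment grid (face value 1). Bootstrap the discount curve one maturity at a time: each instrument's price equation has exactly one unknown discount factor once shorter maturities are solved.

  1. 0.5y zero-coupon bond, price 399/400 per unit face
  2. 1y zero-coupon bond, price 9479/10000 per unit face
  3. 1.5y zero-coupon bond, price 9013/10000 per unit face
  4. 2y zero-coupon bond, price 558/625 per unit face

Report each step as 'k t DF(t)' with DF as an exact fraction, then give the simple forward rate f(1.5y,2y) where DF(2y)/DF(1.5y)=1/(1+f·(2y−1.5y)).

step 1 [0.5y] zero: DF = P = 399/400 ≈ 0.997500
step 2 [1y] zero: DF = P = 9479/10000 ≈ 0.947900
step 3 [1.5y] zero: DF = P = 9013/10000 ≈ 0.901300
step 4 [2y] zero: DF = P = 558/625 ≈ 0.892800

1 1/2 399/400
2 1 9479/10000
3 3/2 9013/10000
4 2 558/625
f(1.5y,2y) = ((9013/10000)/(558/625) − 1)/(1/2) = 85/4464 ≈ 1.9041%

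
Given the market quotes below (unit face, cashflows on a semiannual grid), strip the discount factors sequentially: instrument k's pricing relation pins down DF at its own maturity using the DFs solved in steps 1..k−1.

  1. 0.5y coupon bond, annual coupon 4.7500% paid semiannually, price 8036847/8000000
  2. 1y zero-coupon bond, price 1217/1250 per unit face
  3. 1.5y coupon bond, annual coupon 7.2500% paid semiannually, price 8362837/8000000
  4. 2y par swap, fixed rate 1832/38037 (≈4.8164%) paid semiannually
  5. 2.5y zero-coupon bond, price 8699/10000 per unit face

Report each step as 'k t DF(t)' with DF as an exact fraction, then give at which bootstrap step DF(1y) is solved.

step 1 [0.5y] bond c/2=19/800: DF=(8036847/8000000 − 19/800·(0))/(1+19/800) = 9813/10000 ≈ 0.981300
step 2 [1y] zero: DF = P = 1217/1250 ≈ 0.973600
step 3 [1.5y] bond c/2=29/800: DF=(8362837/8000000 − 29/800·(0.981300+0.973600))/(1+29/800) = 2351/2500 ≈ 0.940400
step 4 [2y] swap r/2=916/38037: DF=(1 − 916/38037·(0.981300+0.973600+0.940400))/(1+916/38037) = 2271/2500 ≈ 0.908400
step 5 [2.5y] zero: DF = P = 8699/10000 ≈ 0.869900

1 1/2 9813/10000
2 1 1217/1250
3 3/2 2351/2500
4 2 2271/2500
5 5/2 8699/10000
DF(1y) is solved at step 2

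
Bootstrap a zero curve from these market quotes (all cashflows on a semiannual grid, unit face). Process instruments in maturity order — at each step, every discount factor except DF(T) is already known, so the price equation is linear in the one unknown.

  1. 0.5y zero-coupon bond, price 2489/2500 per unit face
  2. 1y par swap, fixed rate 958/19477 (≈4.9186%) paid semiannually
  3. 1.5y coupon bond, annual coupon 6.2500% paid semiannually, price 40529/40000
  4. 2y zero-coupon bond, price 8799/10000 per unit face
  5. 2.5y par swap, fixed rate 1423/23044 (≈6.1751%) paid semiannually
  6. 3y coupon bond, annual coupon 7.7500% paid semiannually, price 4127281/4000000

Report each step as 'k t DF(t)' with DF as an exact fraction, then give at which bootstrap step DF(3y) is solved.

1 1/2 2489/2500
2 1 9521/10000
3 3/2 1847/2000
4 2 8799/10000
5 5/2 8577/10000
6 3 4107/5000
DF(3y) is solved at step 6

step 1 [0.5y] zero: DF = P = 2489/2500 ≈ 0.995600
step 2 [1y] swap r/2=479/19477: DF=(1 − 479/19477·(0.995600))/(1+479/19477) = 9521/10000 ≈ 0.952100
step 3 [1.5y] bond c/2=1/32: DF=(40529/40000 − 1/32·(0.995600+0.952100))/(1+1/32) = 1847/2000 ≈ 0.923500
step 4 [2y] zero: DF = P = 8799/10000 ≈ 0.879900
step 5 [2.5y] swap r/2=1423/46088: DF=(1 − 1423/46088·(0.995600+0.952100+0.923500+0.879900))/(1+1423/46088) = 8577/10000 ≈ 0.857700
step 6 [3y] bond c/2=31/800: DF=(4127281/4000000 − 31/800·(0.995600+0.952100+0.923500+0.879900+0.857700))/(1+31/800) = 4107/5000 ≈ 0.821400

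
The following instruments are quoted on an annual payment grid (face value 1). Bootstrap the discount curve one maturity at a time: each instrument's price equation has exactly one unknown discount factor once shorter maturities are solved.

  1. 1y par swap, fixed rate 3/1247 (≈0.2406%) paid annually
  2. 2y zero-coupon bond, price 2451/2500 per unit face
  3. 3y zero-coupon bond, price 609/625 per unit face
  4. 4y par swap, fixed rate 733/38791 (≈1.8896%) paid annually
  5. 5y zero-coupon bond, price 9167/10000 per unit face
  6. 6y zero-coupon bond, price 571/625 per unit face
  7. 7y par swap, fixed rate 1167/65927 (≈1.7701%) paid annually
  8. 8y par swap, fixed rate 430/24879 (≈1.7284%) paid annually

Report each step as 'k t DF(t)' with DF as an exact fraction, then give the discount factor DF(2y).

step 1 [1y] swap r/1=3/1247: DF=(1 − 3/1247·(0))/(1+3/1247) = 1247/1250 ≈ 0.997600
step 2 [2y] zero: DF = P = 2451/2500 ≈ 0.980400
step 3 [3y] zero: DF = P = 609/625 ≈ 0.974400
step 4 [4y] swap r/1=733/38791: DF=(1 − 733/38791·(0.997600+0.980400+0.974400))/(1+733/38791) = 9267/10000 ≈ 0.926700
step 5 [5y] zero: DF = P = 9167/10000 ≈ 0.916700
step 6 [6y] zero: DF = P = 571/625 ≈ 0.913600
step 7 [7y] swap r/1=1167/65927: DF=(1 − 1167/65927·(0.997600+0.980400+0.974400+0.926700+0.916700+0.913600))/(1+1167/65927) = 8833/10000 ≈ 0.883300
step 8 [8y] swap r/1=430/24879: DF=(1 − 430/24879·(0.997600+0.980400+0.974400+0.926700+0.916700+0.913600+0.883300))/(1+430/24879) = 871/1000 ≈ 0.871000

1 1 1247/1250
2 2 2451/2500
3 3 609/625
4 4 9267/10000
5 5 9167/10000
6 6 571/625
7 7 8833/10000
8 8 871/1000
DF(2y) = 2451/2500 ≈ 0.980400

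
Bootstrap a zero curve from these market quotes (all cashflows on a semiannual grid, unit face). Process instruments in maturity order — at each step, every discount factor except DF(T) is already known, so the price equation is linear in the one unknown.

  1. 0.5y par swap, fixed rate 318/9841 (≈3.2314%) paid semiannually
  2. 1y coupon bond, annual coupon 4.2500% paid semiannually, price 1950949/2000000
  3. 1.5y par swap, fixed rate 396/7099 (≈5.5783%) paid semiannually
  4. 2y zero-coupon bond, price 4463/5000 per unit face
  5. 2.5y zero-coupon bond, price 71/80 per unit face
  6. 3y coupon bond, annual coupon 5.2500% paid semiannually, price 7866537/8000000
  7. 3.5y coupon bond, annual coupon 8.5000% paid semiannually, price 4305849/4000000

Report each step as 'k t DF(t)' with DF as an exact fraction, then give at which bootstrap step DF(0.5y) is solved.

1 1/2 9841/10000
2 1 9347/10000
3 3/2 1151/1250
4 2 4463/5000
5 5/2 71/80
6 3 21/25
7 7/2 81/100
DF(0.5y) is solved at step 1

step 1 [0.5y] swap r/2=159/9841: DF=(1 − 159/9841·(0))/(1+159/9841) = 9841/10000 ≈ 0.984100
step 2 [1y] bond c/2=17/800: DF=(1950949/2000000 − 17/800·(0.984100))/(1+17/800) = 9347/10000 ≈ 0.934700
step 3 [1.5y] swap r/2=198/7099: DF=(1 − 198/7099·(0.984100+0.934700))/(1+198/7099) = 1151/1250 ≈ 0.920800
step 4 [2y] zero: DF = P = 4463/5000 ≈ 0.892600
step 5 [2.5y] zero: DF = P = 71/80 ≈ 0.887500
step 6 [3y] bond c/2=21/800: DF=(7866537/8000000 − 21/800·(0.984100+0.934700+0.920800+0.892600+0.887500))/(1+21/800) = 21/25 ≈ 0.840000
step 7 [3.5y] bond c/2=17/400: DF=(4305849/4000000 − 17/400·(0.984100+0.934700+0.920800+0.892600+0.887500+0.840000))/(1+17/400) = 81/100 ≈ 0.810000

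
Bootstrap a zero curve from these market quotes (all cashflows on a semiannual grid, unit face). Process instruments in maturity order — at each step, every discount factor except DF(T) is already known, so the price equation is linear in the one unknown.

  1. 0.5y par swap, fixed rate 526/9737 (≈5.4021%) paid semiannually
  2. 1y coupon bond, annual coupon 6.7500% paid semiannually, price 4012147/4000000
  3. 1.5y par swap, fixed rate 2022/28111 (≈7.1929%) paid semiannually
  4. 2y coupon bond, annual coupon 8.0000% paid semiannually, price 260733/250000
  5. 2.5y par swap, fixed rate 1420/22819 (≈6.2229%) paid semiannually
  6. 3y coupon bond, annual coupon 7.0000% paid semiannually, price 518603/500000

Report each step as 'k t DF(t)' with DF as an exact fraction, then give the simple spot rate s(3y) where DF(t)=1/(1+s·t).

1 1/2 9737/10000
2 1 1877/2000
3 3/2 8989/10000
4 2 8947/10000
5 5/2 429/500
6 3 4239/5000
s(3y) = (1/(4239/5000) − 1)/(3) = 761/12717 ≈ 5.9841%

step 1 [0.5y] swap r/2=263/9737: DF=(1 − 263/9737·(0))/(1+263/9737) = 9737/10000 ≈ 0.973700
step 2 [1y] bond c/2=27/800: DF=(4012147/4000000 − 27/800·(0.973700))/(1+27/800) = 1877/2000 ≈ 0.938500
step 3 [1.5y] swap r/2=1011/28111: DF=(1 − 1011/28111·(0.973700+0.938500))/(1+1011/28111) = 8989/10000 ≈ 0.898900
step 4 [2y] bond c/2=1/25: DF=(260733/250000 − 1/25·(0.973700+0.938500+0.898900))/(1+1/25) = 8947/10000 ≈ 0.894700
step 5 [2.5y] swap r/2=710/22819: DF=(1 − 710/22819·(0.973700+0.938500+0.898900+0.894700))/(1+710/22819) = 429/500 ≈ 0.858000
step 6 [3y] bond c/2=7/200: DF=(518603/500000 − 7/200·(0.973700+0.938500+0.898900+0.894700+0.858000))/(1+7/200) = 4239/5000 ≈ 0.847800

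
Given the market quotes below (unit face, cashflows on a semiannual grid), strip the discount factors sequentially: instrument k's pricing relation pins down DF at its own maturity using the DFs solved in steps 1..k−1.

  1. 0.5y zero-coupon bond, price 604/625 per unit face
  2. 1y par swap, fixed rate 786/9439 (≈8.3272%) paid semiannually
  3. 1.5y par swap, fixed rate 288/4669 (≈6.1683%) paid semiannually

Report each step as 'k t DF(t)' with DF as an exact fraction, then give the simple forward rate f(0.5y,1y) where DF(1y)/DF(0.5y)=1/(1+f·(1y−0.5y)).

1 1/2 604/625
2 1 4607/5000
3 3/2 571/625
f(0.5y,1y) = ((604/625)/(4607/5000) − 1)/(1/2) = 450/4607 ≈ 9.7677%

step 1 [0.5y] zero: DF = P = 604/625 ≈ 0.966400
step 2 [1y] swap r/2=393/9439: DF=(1 − 393/9439·(0.966400))/(1+393/9439) = 4607/5000 ≈ 0.921400
step 3 [1.5y] swap r/2=144/4669: DF=(1 − 144/4669·(0.966400+0.921400))/(1+144/4669) = 571/625 ≈ 0.913600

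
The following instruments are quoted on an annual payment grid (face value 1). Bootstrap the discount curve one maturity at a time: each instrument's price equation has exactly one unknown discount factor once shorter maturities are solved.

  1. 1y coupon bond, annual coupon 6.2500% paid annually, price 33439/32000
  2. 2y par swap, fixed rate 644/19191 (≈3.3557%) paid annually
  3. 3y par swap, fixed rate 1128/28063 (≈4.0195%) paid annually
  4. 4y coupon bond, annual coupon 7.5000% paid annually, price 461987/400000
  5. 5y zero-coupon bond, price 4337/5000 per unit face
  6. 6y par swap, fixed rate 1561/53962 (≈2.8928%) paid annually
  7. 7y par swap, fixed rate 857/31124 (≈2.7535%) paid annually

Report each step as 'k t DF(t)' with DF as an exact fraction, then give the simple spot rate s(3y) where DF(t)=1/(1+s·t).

1 1 1967/2000
2 2 2339/2500
3 3 1109/1250
4 4 4393/5000
5 5 4337/5000
6 6 8439/10000
7 7 4143/5000
s(3y) = (1/(1109/1250) − 1)/(3) = 47/1109 ≈ 4.2381%

step 1 [1y] bond c/1=1/16: DF=(33439/32000 − 1/16·(0))/(1+1/16) = 1967/2000 ≈ 0.983500
step 2 [2y] swap r/1=644/19191: DF=(1 − 644/19191·(0.983500))/(1+644/19191) = 2339/2500 ≈ 0.935600
step 3 [3y] swap r/1=1128/28063: DF=(1 − 1128/28063·(0.983500+0.935600))/(1+1128/28063) = 1109/1250 ≈ 0.887200
step 4 [4y] bond c/1=3/40: DF=(461987/400000 − 3/40·(0.983500+0.935600+0.887200))/(1+3/40) = 4393/5000 ≈ 0.878600
step 5 [5y] zero: DF = P = 4337/5000 ≈ 0.867400
step 6 [6y] swap r/1=1561/53962: DF=(1 − 1561/53962·(0.983500+0.935600+0.887200+0.878600+0.867400))/(1+1561/53962) = 8439/10000 ≈ 0.843900
step 7 [7y] swap r/1=857/31124: DF=(1 − 857/31124·(0.983500+0.935600+0.887200+0.878600+0.867400+0.843900))/(1+857/31124) = 4143/5000 ≈ 0.828600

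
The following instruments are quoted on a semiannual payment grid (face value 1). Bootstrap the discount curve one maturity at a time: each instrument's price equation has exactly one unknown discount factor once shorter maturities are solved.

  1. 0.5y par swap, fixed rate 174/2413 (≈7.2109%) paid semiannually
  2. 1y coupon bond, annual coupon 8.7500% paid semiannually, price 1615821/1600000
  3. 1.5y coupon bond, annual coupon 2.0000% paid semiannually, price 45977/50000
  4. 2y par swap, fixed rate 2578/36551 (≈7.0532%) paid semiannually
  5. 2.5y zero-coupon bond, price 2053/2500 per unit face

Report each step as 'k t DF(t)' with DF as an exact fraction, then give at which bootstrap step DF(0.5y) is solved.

1 1/2 2413/2500
2 1 9271/10000
3 3/2 8917/10000
4 2 8711/10000
5 5/2 2053/2500
DF(0.5y) is solved at step 1

step 1 [0.5y] swap r/2=87/2413: DF=(1 − 87/2413·(0))/(1+87/2413) = 2413/2500 ≈ 0.965200
step 2 [1y] bond c/2=7/160: DF=(1615821/1600000 − 7/160·(0.965200))/(1+7/160) = 9271/10000 ≈ 0.927100
step 3 [1.5y] bond c/2=1/100: DF=(45977/50000 − 1/100·(0.965200+0.927100))/(1+1/100) = 8917/10000 ≈ 0.891700
step 4 [2y] swap r/2=1289/36551: DF=(1 − 1289/36551·(0.965200+0.927100+0.891700))/(1+1289/36551) = 8711/10000 ≈ 0.871100
step 5 [2.5y] zero: DF = P = 2053/2500 ≈ 0.821200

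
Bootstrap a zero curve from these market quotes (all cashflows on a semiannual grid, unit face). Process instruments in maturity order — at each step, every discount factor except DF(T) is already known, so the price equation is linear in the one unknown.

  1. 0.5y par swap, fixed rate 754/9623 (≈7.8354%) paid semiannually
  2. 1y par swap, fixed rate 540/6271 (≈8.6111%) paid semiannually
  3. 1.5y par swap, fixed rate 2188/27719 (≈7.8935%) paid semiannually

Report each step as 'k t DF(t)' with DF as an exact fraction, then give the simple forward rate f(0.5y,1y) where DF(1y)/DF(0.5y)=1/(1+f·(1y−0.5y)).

1 1/2 9623/10000
2 1 919/1000
3 3/2 4453/5000
f(0.5y,1y) = ((9623/10000)/(919/1000) − 1)/(1/2) = 433/4595 ≈ 9.4233%

step 1 [0.5y] swap r/2=377/9623: DF=(1 − 377/9623·(0))/(1+377/9623) = 9623/10000 ≈ 0.962300
step 2 [1y] swap r/2=270/6271: DF=(1 − 270/6271·(0.962300))/(1+270/6271) = 919/1000 ≈ 0.919000
step 3 [1.5y] swap r/2=1094/27719: DF=(1 − 1094/27719·(0.962300+0.919000))/(1+1094/27719) = 4453/5000 ≈ 0.890600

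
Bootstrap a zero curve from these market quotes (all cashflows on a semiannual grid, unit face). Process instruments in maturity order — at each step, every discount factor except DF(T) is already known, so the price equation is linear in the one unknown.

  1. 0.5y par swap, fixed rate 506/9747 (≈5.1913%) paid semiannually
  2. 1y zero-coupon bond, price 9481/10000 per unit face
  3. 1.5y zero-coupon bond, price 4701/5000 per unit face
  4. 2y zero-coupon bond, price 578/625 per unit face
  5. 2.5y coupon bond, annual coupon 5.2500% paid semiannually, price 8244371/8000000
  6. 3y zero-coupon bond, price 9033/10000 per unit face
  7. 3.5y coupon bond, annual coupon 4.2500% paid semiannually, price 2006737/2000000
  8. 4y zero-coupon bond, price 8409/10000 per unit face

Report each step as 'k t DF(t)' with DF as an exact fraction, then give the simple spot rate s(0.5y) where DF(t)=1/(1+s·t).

step 1 [0.5y] swap r/2=253/9747: DF=(1 − 253/9747·(0))/(1+253/9747) = 9747/10000 ≈ 0.974700
step 2 [1y] zero: DF = P = 9481/10000 ≈ 0.948100
step 3 [1.5y] zero: DF = P = 4701/5000 ≈ 0.940200
step 4 [2y] zero: DF = P = 578/625 ≈ 0.924800
step 5 [2.5y] bond c/2=21/800: DF=(8244371/8000000 − 21/800·(0.974700+0.948100+0.940200+0.924800))/(1+21/800) = 9073/10000 ≈ 0.907300
step 6 [3y] zero: DF = P = 9033/10000 ≈ 0.903300
step 7 [3.5y] bond c/2=17/800: DF=(2006737/2000000 − 17/800·(0.974700+0.948100+0.940200+0.924800+0.907300+0.903300))/(1+17/800) = 433/500 ≈ 0.866000
step 8 [4y] zero: DF = P = 8409/10000 ≈ 0.840900

1 1/2 9747/10000
2 1 9481/10000
3 3/2 4701/5000
4 2 578/625
5 5/2 9073/10000
6 3 9033/10000
7 7/2 433/500
8 4 8409/10000
s(0.5y) = (1/(9747/10000) − 1)/(1/2) = 506/9747 ≈ 5.1913%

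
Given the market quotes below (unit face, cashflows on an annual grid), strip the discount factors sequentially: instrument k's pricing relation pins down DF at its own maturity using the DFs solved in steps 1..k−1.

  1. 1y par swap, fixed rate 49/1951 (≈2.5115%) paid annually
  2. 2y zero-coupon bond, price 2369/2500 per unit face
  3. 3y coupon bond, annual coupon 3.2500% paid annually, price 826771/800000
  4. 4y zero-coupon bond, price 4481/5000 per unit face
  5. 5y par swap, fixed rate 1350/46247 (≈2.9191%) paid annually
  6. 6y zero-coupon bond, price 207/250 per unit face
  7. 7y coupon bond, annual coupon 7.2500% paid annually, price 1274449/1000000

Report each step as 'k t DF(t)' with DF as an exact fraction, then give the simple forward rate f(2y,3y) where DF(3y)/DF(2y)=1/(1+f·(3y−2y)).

1 1 1951/2000
2 2 2369/2500
3 3 2351/2500
4 4 4481/5000
5 5 173/200
6 6 207/250
7 7 8197/10000
f(2y,3y) = ((2369/2500)/(2351/2500) − 1)/(1) = 18/2351 ≈ 0.7656%

step 1 [1y] swap r/1=49/1951: DF=(1 − 49/1951·(0))/(1+49/1951) = 1951/2000 ≈ 0.975500
step 2 [2y] zero: DF = P = 2369/2500 ≈ 0.947600
step 3 [3y] bond c/1=13/400: DF=(826771/800000 − 13/400·(0.975500+0.947600))/(1+13/400) = 2351/2500 ≈ 0.940400
step 4 [4y] zero: DF = P = 4481/5000 ≈ 0.896200
step 5 [5y] swap r/1=1350/46247: DF=(1 − 1350/46247·(0.975500+0.947600+0.940400+0.896200))/(1+1350/46247) = 173/200 ≈ 0.865000
step 6 [6y] zero: DF = P = 207/250 ≈ 0.828000
step 7 [7y] bond c/1=29/400: DF=(1274449/1000000 − 29/400·(0.975500+0.947600+0.940400+0.896200+0.865000+0.828000))/(1+29/400) = 8197/10000 ≈ 0.819700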